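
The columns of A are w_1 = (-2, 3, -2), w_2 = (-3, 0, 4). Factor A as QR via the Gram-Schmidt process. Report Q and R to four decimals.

w_1 = (-2, 3, -2); ‖w_1‖ = 4.1231, so e_1 = (-0.4851, 0.7276, -0.4851).
e_1·w_2 = (-0.4851)·(-3) + 0.7276·0 + (-0.4851)·4 = -0.4851.
u_2 = w_2 + 0.4851·e_1 = (-3.2353, 0.3529, 3.7647).
‖u_2‖ = 4.9764, so e_2 = (-0.6501, 0.0709, 0.7565).

Q = [[-0.4851, -0.6501], [0.7276, 0.0709], [-0.4851, 0.7565]], R = [[4.1231, -0.4851], [0.0000, 4.9764]]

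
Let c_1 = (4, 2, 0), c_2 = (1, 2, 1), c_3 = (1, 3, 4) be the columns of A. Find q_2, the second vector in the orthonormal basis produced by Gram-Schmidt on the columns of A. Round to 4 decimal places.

q_2 = (-0.3586, 0.7171, 0.5976)

q_1 = c_1/‖c_1‖ = (4, 2, 0)/4.4721 = (0.8944, 0.4472, 0.0000).
r_{12} = q_1·c_2 = 1.7889.
u_2 = c_2 − 1.7889·q_1 = (-0.6000, 1.2000, 1.0000).
‖u_2‖ = 1.6733, so q_2 = (-0.3586, 0.7171, 0.5976).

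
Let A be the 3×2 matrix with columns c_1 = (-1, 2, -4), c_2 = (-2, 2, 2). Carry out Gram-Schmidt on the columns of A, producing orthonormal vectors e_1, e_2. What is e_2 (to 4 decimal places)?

e_2 = (-0.6097, 0.6374, 0.4711)

e_1 = c_1/‖c_1‖ = (-1, 2, -4)/4.5826 = (-0.2182, 0.4364, -0.8729).
r_{12} = e_1·c_2 = -0.4364.
u_2 = c_2 + 0.4364·e_1 = (-2.0952, 2.1905, 1.6190).
‖u_2‖ = 3.4365, so e_2 = (-0.6097, 0.6374, 0.4711).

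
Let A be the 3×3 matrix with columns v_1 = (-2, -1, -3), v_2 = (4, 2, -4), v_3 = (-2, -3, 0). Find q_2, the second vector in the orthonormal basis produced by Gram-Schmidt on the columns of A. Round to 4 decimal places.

v_1 = (-2, -1, -3); ‖v_1‖ = 3.7417, so q_1 = (-0.5345, -0.2673, -0.8018).
q_1·v_2 = (-0.5345)·4 + (-0.2673)·2 + (-0.8018)·(-4) = 0.5345.
u_2 = v_2 − 0.5345·q_1 = (4.2857, 2.1429, -3.5714).
‖u_2‖ = 5.9761, so q_2 = (0.7171, 0.3586, -0.5976).

q_2 = (0.7171, 0.3586, -0.5976)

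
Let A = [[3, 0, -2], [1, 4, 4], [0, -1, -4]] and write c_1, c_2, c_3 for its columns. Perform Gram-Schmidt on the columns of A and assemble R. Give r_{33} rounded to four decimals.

e_1 = c_1/‖c_1‖ = (3, 1, 0)/3.1623 = (0.9487, 0.3162, 0.0000).
r_{12} = e_1·c_2 = 1.2649.
u_2 = c_2 − 1.2649·e_1 = (-1.2000, 3.6000, -1.0000).
‖u_2‖ = 3.9243, so e_2 = (-0.3058, 0.9174, -0.2548).
r_{13} = e_1·c_3 = -0.6325; r_{23} = e_2·c_3 = 5.3003.
u_3 = c_3 + 0.6325·e_1 − 5.3003·e_2 = (0.2208, -0.6623, -2.6494).
r_{33} = ‖u_3‖ = 2.7398.

r_{33} = 2.7398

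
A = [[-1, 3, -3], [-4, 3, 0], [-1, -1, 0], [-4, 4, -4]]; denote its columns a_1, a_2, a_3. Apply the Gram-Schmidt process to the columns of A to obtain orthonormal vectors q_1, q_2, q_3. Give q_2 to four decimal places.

a_1 = (-1, -4, -1, -4); ‖a_1‖ = 5.8310, so q_1 = (-0.1715, -0.6860, -0.1715, -0.6860).
q_1·a_2 = (-0.1715)·3 + (-0.6860)·3 + (-0.1715)·(-1) + (-0.6860)·4 = -5.1450.
u_2 = a_2 + 5.1450·q_1 = (2.1176, -0.5294, -1.8824, 0.4706).
‖u_2‖ = 2.9205, so q_2 = (0.7251, -0.1813, -0.6445, 0.1611).

q_2 = (0.7251, -0.1813, -0.6445, 0.1611)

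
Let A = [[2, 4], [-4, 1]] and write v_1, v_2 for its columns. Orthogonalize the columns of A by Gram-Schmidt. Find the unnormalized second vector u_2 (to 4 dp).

v_1 = (2, -4); ‖v_1‖ = 4.4721, so e_1 = (0.4472, -0.8944).
e_1·v_2 = 0.4472·4 + (-0.8944)·1 = 0.8944.
u_2 = v_2 − 0.8944·e_1 = (3.6000, 1.8000).

u_2 = (3.6000, 1.8000)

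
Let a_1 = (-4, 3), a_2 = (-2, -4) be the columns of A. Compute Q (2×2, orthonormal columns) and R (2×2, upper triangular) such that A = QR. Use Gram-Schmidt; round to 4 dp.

Q = [[-0.8000, -0.6000], [0.6000, -0.8000]], R = [[5.0000, -0.8000], [0.0000, 4.4000]]

a_1 = (-4, 3); ‖a_1‖ = 5.0000, so e_1 = (-0.8000, 0.6000).
e_1·a_2 = (-0.8000)·(-2) + 0.6000·(-4) = -0.8000.
u_2 = a_2 + 0.8000·e_1 = (-2.6400, -3.5200).
‖u_2‖ = 4.4000, so e_2 = (-0.6000, -0.8000).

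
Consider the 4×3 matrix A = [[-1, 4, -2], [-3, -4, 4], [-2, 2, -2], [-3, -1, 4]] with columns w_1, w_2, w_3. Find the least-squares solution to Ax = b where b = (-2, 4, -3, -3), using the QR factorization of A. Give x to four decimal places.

w_1 = (-1, -3, -2, -3); ‖w_1‖ = 4.7958, so e_1 = (-0.2085, -0.6255, -0.4170, -0.6255).
e_1·w_2 = (-0.2085)·4 + (-0.6255)·(-4) + (-0.4170)·2 + (-0.6255)·(-1) = 1.4596.
u_2 = w_2 − 1.4596·e_1 = (4.3043, -3.0870, 2.6087, -0.0870).
‖u_2‖ = 5.9050, so e_2 = (0.7289, -0.5228, 0.4418, -0.0147).
e_1·w_3 = (-0.2085)·(-2) + (-0.6255)·4 + (-0.4170)·(-2) + (-0.6255)·4 = -3.7533; e_2·w_3 = 0.7289·(-2) + (-0.5228)·4 + 0.4418·(-2) + (-0.0147)·4 = -4.4914.
u_3 = w_3 + 3.7533·e_1 + 4.4914·e_2 = (0.4913, -0.6958, -1.5810, 1.5860).
‖u_3‖ = 2.3960, so e_3 = (0.2050, -0.2904, -0.6599, 0.6620).
Qᵀb = (1.0426, -4.8301, -1.5779).
Back-substitute: x_3 = -1.5779/2.3960 = -0.6586.
x_2 = (-4.8301 + 4.4914·(-0.6586))/5.9050 = -1.3189.
x_1 = (1.0426 − 1.4596·(-1.3189) + 3.7533·(-0.6586))/4.7958 = 0.1034.

x = (0.1034, -1.3189, -0.6586)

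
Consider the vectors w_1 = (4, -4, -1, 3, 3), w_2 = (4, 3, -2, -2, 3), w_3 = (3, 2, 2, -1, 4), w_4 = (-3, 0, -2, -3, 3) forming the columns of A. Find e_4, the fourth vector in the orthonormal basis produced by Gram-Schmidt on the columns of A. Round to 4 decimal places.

e_4 = (-0.5638, -0.2965, -0.2808, -0.3590, 0.6217)

w_1 = (4, -4, -1, 3, 3); ‖w_1‖ = 7.1414, so e_1 = (0.5601, -0.5601, -0.1400, 0.4201, 0.4201).
e_1·w_2 = 0.5601·4 + (-0.5601)·3 + (-0.1400)·(-2) + 0.4201·(-2) + 0.4201·3 = 1.2603.
u_2 = w_2 − 1.2603·e_1 = (3.2941, 3.7059, -1.8235, -2.5294, 2.4706).
‖u_2‖ = 6.3570, so e_2 = (0.5182, 0.5830, -0.2869, -0.3979, 0.3886).
e_1·w_3 = 0.5601·3 + (-0.5601)·2 + (-0.1400)·2 + 0.4201·(-1) + 0.4201·4 = 1.5403; e_2·w_3 = 0.5182·3 + 0.5830·2 + (-0.2869)·2 + (-0.3979)·(-1) + 0.3886·4 = 4.0992.
u_3 = w_3 − 1.5403·e_1 − 4.0992·e_2 = (0.0131, 0.4731, 3.3916, -0.0160, 1.7598).
‖u_3‖ = 3.8502, so e_3 = (0.0034, 0.1229, 0.8809, -0.0042, 0.4571).
e_1·w_4 = 0.5601·(-3) + (-0.5601)·0 + (-0.1400)·(-2) + 0.4201·(-3) + 0.4201·3 = -1.4003; e_2·w_4 = 0.5182·(-3) + 0.5830·0 + (-0.2869)·(-2) + (-0.3979)·(-3) + 0.3886·3 = 1.3787; e_3·w_4 = 0.0034·(-3) + 0.1229·0 + 0.8809·(-2) + (-0.0042)·(-3) + 0.4571·3 = -0.3883.
u_4 = w_4 + 1.4003·e_1 − 1.3787·e_2 + 0.3883·e_3 = (-2.9288, -1.5404, -1.4586, -1.8648, 3.2299).
‖u_4‖ = 5.1950, so e_4 = (-0.5638, -0.2965, -0.2808, -0.3590, 0.6217).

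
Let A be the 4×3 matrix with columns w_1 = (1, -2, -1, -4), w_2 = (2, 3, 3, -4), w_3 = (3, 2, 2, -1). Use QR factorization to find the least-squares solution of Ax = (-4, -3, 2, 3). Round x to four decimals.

x = (-0.5758, 0.2030, -1.1606)

w_1 = (1, -2, -1, -4); ‖w_1‖ = 4.6904, so e_1 = (0.2132, -0.4264, -0.2132, -0.8528).
e_1·w_2 = 0.2132·2 + (-0.4264)·3 + (-0.2132)·3 + (-0.8528)·(-4) = 1.9188.
u_2 = w_2 − 1.9188·e_1 = (1.5909, 3.8182, 3.4091, -2.3636).
‖u_2‖ = 5.8582, so e_2 = (0.2716, 0.6518, 0.5819, -0.4035).
e_1·w_3 = 0.2132·3 + (-0.4264)·2 + (-0.2132)·2 + (-0.8528)·(-1) = 0.2132; e_2·w_3 = 0.2716·3 + 0.6518·2 + 0.5819·2 + (-0.4035)·(-1) = 3.6856.
u_3 = w_3 − 0.2132·e_1 − 3.6856·e_2 = (1.9536, -0.3113, -0.0993, 0.6689).
‖u_3‖ = 2.0907, so e_3 = (0.9345, -0.1489, -0.0475, 0.3199).
Qᵀb = (-2.5584, -3.0881, -2.4264).
Back-substitute: x_3 = -2.4264/2.0907 = -1.1606.
x_2 = (-3.0881 − 3.6856·(-1.1606))/5.8582 = 0.2030.
x_1 = (-2.5584 − 1.9188·0.2030 − 0.2132·(-1.1606))/4.6904 = -0.5758.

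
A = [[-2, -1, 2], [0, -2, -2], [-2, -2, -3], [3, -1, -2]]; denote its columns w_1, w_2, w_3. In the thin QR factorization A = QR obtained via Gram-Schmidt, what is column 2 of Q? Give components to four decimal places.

e_1 = w_1/‖w_1‖ = (-2, 0, -2, 3)/4.1231 = (-0.4851, 0.0000, -0.4851, 0.7276).
r_{12} = e_1·w_2 = 0.7276.
u_2 = w_2 − 0.7276·e_1 = (-0.6471, -2.0000, -1.6471, -1.5294).
‖u_2‖ = 3.0774, so e_2 = (-0.2103, -0.6499, -0.5352, -0.4970).

e_2 = (-0.2103, -0.6499, -0.5352, -0.4970)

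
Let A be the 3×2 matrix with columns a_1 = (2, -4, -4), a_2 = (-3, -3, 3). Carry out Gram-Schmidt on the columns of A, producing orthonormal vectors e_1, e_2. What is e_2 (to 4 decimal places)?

a_1 = (2, -4, -4); ‖a_1‖ = 6.0000, so e_1 = (0.3333, -0.6667, -0.6667).
e_1·a_2 = 0.3333·(-3) + (-0.6667)·(-3) + (-0.6667)·3 = -1.0000.
u_2 = a_2 + 1.0000·e_1 = (-2.6667, -3.6667, 2.3333).
‖u_2‖ = 5.0990, so e_2 = (-0.5230, -0.7191, 0.4576).

e_2 = (-0.5230, -0.7191, 0.4576)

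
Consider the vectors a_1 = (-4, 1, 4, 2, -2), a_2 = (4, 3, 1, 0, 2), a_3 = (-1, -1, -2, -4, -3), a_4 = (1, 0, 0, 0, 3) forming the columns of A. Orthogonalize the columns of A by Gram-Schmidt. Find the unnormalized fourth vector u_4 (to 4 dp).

u_4 = (-0.6439, -0.0935, 0.4521, -0.9432, 1.2020)

a_1 = (-4, 1, 4, 2, -2); ‖a_1‖ = 6.4031, so e_1 = (-0.6247, 0.1562, 0.6247, 0.3123, -0.3123).
e_1·a_2 = (-0.6247)·4 + 0.1562·3 + 0.6247·1 + 0.3123·0 + (-0.3123)·2 = -2.0303.
u_2 = a_2 + 2.0303·e_1 = (2.7317, 3.3171, 2.2683, 0.6341, 1.3659).
‖u_2‖ = 5.0870, so e_2 = (0.5370, 0.6521, 0.4459, 0.1247, 0.2685).
e_1·a_3 = (-0.6247)·(-1) + 0.1562·(-1) + 0.6247·(-2) + 0.3123·(-4) + (-0.3123)·(-3) = -1.0932; e_2·a_3 = 0.5370·(-1) + 0.6521·(-1) + 0.4459·(-2) + 0.1247·(-4) + 0.2685·(-3) = -3.3850.
u_3 = a_3 + 1.0932·e_1 + 3.3850·e_2 = (0.1348, 1.3779, 0.1923, -3.2366, -2.4326).
‖u_3‖ = 4.2833, so e_3 = (0.0315, 0.3217, 0.0449, -0.7556, -0.5679).
e_1·a_4 = (-0.6247)·1 + 0.1562·0 + 0.6247·0 + 0.3123·0 + (-0.3123)·3 = -1.5617; e_2·a_4 = 0.5370·1 + 0.6521·0 + 0.4459·0 + 0.1247·0 + 0.2685·3 = 1.3425; e_3·a_4 = 0.0315·1 + 0.3217·0 + 0.0449·0 + (-0.7556)·0 + (-0.5679)·3 = -1.6723.
u_4 = a_4 + 1.5617·e_1 − 1.3425·e_2 + 1.6723·e_3 = (-0.6439, -0.0935, 0.4521, -0.9432, 1.2020).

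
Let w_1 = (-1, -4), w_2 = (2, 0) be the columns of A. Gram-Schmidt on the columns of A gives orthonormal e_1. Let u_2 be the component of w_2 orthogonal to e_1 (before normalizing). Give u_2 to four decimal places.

u_2 = (1.8824, -0.4706)

e_1 = w_1/‖w_1‖ = (-1, -4)/4.1231 = (-0.2425, -0.9701).
r_{12} = e_1·w_2 = -0.4851.
u_2 = w_2 + 0.4851·e_1 = (1.8824, -0.4706).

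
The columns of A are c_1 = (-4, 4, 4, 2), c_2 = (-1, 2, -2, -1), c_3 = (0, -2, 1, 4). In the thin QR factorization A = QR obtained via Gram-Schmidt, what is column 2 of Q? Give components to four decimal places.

e_2 = (-0.2686, 0.5861, -0.6837, -0.3419)

c_1 = (-4, 4, 4, 2); ‖c_1‖ = 7.2111, so e_1 = (-0.5547, 0.5547, 0.5547, 0.2774).
e_1·c_2 = (-0.5547)·(-1) + 0.5547·2 + 0.5547·(-2) + 0.2774·(-1) = 0.2774.
u_2 = c_2 − 0.2774·e_1 = (-0.8462, 1.8462, -2.1538, -1.0769).
‖u_2‖ = 3.1501, so e_2 = (-0.2686, 0.5861, -0.6837, -0.3419).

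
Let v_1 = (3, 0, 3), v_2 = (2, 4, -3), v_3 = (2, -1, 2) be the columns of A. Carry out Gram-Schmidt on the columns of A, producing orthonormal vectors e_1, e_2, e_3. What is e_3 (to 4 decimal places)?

e_3 = (0.5298, -0.6623, -0.5298)

e_1 = v_1/‖v_1‖ = (3, 0, 3)/4.2426 = (0.7071, 0.0000, 0.7071).
r_{12} = e_1·v_2 = -0.7071.
u_2 = v_2 + 0.7071·e_1 = (2.5000, 4.0000, -2.5000).
‖u_2‖ = 5.3385, so e_2 = (0.4683, 0.7493, -0.4683).
r_{13} = e_1·v_3 = 2.8284; r_{23} = e_2·v_3 = -0.7493.
u_3 = v_3 − 2.8284·e_1 + 0.7493·e_2 = (0.3509, -0.4386, -0.3509).
‖u_3‖ = 0.6623, so e_3 = (0.5298, -0.6623, -0.5298).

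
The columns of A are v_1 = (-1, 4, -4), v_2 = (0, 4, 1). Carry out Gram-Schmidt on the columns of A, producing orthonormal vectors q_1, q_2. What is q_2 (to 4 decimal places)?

q_2 = (0.1023, 0.7161, 0.6905)

q_1 = v_1/‖v_1‖ = (-1, 4, -4)/5.7446 = (-0.1741, 0.6963, -0.6963).
r_{12} = q_1·v_2 = 2.0889.
u_2 = v_2 − 2.0889·q_1 = (0.3636, 2.5455, 2.4545).
‖u_2‖ = 3.5548, so q_2 = (0.1023, 0.7161, 0.6905).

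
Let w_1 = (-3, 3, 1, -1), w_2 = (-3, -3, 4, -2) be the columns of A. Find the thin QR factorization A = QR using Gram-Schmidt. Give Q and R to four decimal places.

e_1 = w_1/‖w_1‖ = (-3, 3, 1, -1)/4.4721 = (-0.6708, 0.6708, 0.2236, -0.2236).
r_{12} = e_1·w_2 = 1.3416.
u_2 = w_2 − 1.3416·e_1 = (-2.1000, -3.9000, 3.7000, -1.7000).
‖u_2‖ = 6.0166, so e_2 = (-0.3490, -0.6482, 0.6150, -0.2825).

Q = [[-0.6708, -0.3490], [0.6708, -0.6482], [0.2236, 0.6150], [-0.2236, -0.2825]], R = [[4.4721, 1.3416], [0.0000, 6.0166]]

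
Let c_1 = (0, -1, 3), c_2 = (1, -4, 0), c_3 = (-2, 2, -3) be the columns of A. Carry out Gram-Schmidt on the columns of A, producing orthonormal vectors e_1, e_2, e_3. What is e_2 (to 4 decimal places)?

c_1 = (0, -1, 3); ‖c_1‖ = 3.1623, so e_1 = (0.0000, -0.3162, 0.9487).
e_1·c_2 = 0.0000·1 + (-0.3162)·(-4) + 0.9487·0 = 1.2649.
u_2 = c_2 − 1.2649·e_1 = (1.0000, -3.6000, -1.2000).
‖u_2‖ = 3.9243, so e_2 = (0.2548, -0.9174, -0.3058).

e_2 = (0.2548, -0.9174, -0.3058)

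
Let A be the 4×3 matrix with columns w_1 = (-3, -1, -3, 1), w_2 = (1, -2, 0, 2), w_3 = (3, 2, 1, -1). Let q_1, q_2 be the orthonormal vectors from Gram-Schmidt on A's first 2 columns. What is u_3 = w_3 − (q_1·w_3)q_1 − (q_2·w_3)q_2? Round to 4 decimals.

u_3 = (1.0391, 0.7598, -1.2123, 0.2402)

q_1 = w_1/‖w_1‖ = (-3, -1, -3, 1)/4.4721 = (-0.6708, -0.2236, -0.6708, 0.2236).
r_{12} = q_1·w_2 = 0.2236.
u_2 = w_2 − 0.2236·q_1 = (1.1500, -1.9500, 0.1500, 1.9500).
‖u_2‖ = 2.9917, so q_2 = (0.3844, -0.6518, 0.0501, 0.6518).
r_{13} = q_1·w_3 = -3.3541; r_{23} = q_2·w_3 = -0.7521.
u_3 = w_3 + 3.3541·q_1 + 0.7521·q_2 = (1.0391, 0.7598, -1.2123, 0.2402).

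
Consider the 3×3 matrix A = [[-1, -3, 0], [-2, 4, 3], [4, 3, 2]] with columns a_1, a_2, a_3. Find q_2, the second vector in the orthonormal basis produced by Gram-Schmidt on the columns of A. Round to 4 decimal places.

a_1 = (-1, -2, 4); ‖a_1‖ = 4.5826, so q_1 = (-0.2182, -0.4364, 0.8729).
q_1·a_2 = (-0.2182)·(-3) + (-0.4364)·4 + 0.8729·3 = 1.5275.
u_2 = a_2 − 1.5275·q_1 = (-2.6667, 4.6667, 1.6667).
‖u_2‖ = 5.6273, so q_2 = (-0.4739, 0.8293, 0.2962).

q_2 = (-0.4739, 0.8293, 0.2962)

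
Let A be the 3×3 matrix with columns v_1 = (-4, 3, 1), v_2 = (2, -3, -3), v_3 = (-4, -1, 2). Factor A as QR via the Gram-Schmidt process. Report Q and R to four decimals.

Q = [[-0.7845, -0.4187, -0.4575], [0.5883, -0.2692, -0.7625], [0.1961, -0.8673, 0.4575]], R = [[5.0990, -3.9223, 2.9417], [0.0000, 2.5720, 0.2094], [0.0000, 0.0000, 3.5075]]

q_1 = v_1/‖v_1‖ = (-4, 3, 1)/5.0990 = (-0.7845, 0.5883, 0.1961).
r_{12} = q_1·v_2 = -3.9223.
u_2 = v_2 + 3.9223·q_1 = (-1.0769, -0.6923, -2.2308).
‖u_2‖ = 2.5720, so q_2 = (-0.4187, -0.2692, -0.8673).
r_{13} = q_1·v_3 = 2.9417; r_{23} = q_2·v_3 = 0.2094.
u_3 = v_3 − 2.9417·q_1 − 0.2094·q_2 = (-1.6047, -2.6744, 1.6047).
‖u_3‖ = 3.5075, so q_3 = (-0.4575, -0.7625, 0.4575).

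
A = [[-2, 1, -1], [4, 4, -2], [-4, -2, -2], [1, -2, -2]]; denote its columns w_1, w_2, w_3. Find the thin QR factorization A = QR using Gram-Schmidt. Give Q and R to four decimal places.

w_1 = (-2, 4, -4, 1); ‖w_1‖ = 6.0828, so q_1 = (-0.3288, 0.6576, -0.6576, 0.1644).
q_1·w_2 = (-0.3288)·1 + 0.6576·4 + (-0.6576)·(-2) + 0.1644·(-2) = 3.2880.
u_2 = w_2 − 3.2880·q_1 = (2.0811, 1.8378, 0.1622, -2.5405).
‖u_2‖ = 3.7669, so q_2 = (0.5525, 0.4879, 0.0430, -0.6744).
q_1·w_3 = (-0.3288)·(-1) + 0.6576·(-2) + (-0.6576)·(-2) + 0.1644·(-2) = 0.0000; q_2·w_3 = 0.5525·(-1) + 0.4879·(-2) + 0.0430·(-2) + (-0.6744)·(-2) = -0.2655.
u_3 = w_3 + 0.0000·q_1 + 0.2655·q_2 = (-0.8533, -1.8705, -1.9886, -2.1790).
‖u_3‖ = 3.5958, so q_3 = (-0.2373, -0.5202, -0.5530, -0.6060).

Q = [[-0.3288, 0.5525, -0.2373], [0.6576, 0.4879, -0.5202], [-0.6576, 0.0430, -0.5530], [0.1644, -0.6744, -0.6060]], R = [[6.0828, 3.2880, 0.0000], [0.0000, 3.7669, -0.2655], [0.0000, 0.0000, 3.5958]]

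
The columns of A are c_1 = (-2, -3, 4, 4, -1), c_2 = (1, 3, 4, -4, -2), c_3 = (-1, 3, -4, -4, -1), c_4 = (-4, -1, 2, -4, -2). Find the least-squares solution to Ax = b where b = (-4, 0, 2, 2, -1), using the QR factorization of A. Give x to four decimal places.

x = (1.3816, 0.0715, 0.9810, -0.1268)

c_1 = (-2, -3, 4, 4, -1); ‖c_1‖ = 6.7823, so q_1 = (-0.2949, -0.4423, 0.5898, 0.5898, -0.1474).
q_1·c_2 = (-0.2949)·1 + (-0.4423)·3 + 0.5898·4 + 0.5898·(-4) + (-0.1474)·(-2) = -1.3270.
u_2 = c_2 + 1.3270·q_1 = (0.6087, 2.4130, 4.7826, -3.2174, -2.1957).
‖u_2‖ = 6.6513, so q_2 = (0.0915, 0.3628, 0.7191, -0.4837, -0.3301).
q_1·c_3 = (-0.2949)·(-1) + (-0.4423)·3 + 0.5898·(-4) + 0.5898·(-4) + (-0.1474)·(-1) = -5.6028; q_2·c_3 = 0.0915·(-1) + 0.3628·3 + 0.7191·(-4) + (-0.4837)·(-4) + (-0.3301)·(-1) = 0.3857.
u_3 = c_3 + 5.6028·q_1 − 0.3857·q_2 = (-2.6875, 0.3818, -0.9730, -0.5091, -1.6988).
‖u_3‖ = 3.3853, so q_3 = (-0.7939, 0.1128, -0.2874, -0.1504, -0.5018).
q_1·c_4 = (-0.2949)·(-4) + (-0.4423)·(-1) + 0.5898·2 + 0.5898·(-4) + (-0.1474)·(-2) = 0.7372; q_2·c_4 = 0.0915·(-4) + 0.3628·(-1) + 0.7191·2 + (-0.4837)·(-4) + (-0.3301)·(-2) = 3.3044; q_3·c_4 = (-0.7939)·(-4) + 0.1128·(-1) + (-0.2874)·2 + (-0.1504)·(-4) + (-0.5018)·(-2) = 4.0931.
u_4 = c_4 − 0.7372·q_1 − 3.3044·q_2 − 4.0931·q_3 = (-0.8356, -2.3344, 0.3656, -2.2208, 1.2535).
‖u_4‖ = 3.5755, so q_4 = (-0.2337, -0.6529, 0.1022, -0.6211, 0.3506).
Qᵀb = (3.6860, 0.4347, 2.8017, -0.4535).
Back-substitute: x_4 = -0.4535/3.5755 = -0.1268.
x_3 = (2.8017 − 4.0931·(-0.1268))/3.3853 = 0.9810.
x_2 = (0.4347 − 0.3857·0.9810 − 3.3044·(-0.1268))/6.6513 = 0.0715.
x_1 = (3.6860 + 1.3270·0.0715 + 5.6028·0.9810 − 0.7372·(-0.1268))/6.7823 = 1.3816.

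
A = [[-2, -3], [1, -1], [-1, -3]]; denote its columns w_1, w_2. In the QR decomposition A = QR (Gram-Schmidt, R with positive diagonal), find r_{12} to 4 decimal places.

r_{12} = 3.2660

q_1 = w_1/‖w_1‖ = (-2, 1, -1)/2.4495 = (-0.8165, 0.4082, -0.4082).
r_{12} = q_1·w_2 = 3.2660.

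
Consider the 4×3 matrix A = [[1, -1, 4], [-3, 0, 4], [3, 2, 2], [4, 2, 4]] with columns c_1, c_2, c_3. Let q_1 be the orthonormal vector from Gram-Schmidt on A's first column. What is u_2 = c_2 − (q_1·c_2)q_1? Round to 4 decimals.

u_2 = (-1.3714, 1.1143, 0.8857, 0.5143)

c_1 = (1, -3, 3, 4); ‖c_1‖ = 5.9161, so q_1 = (0.1690, -0.5071, 0.5071, 0.6761).
q_1·c_2 = 0.1690·(-1) + (-0.5071)·0 + 0.5071·2 + 0.6761·2 = 2.1974.
u_2 = c_2 − 2.1974·q_1 = (-1.3714, 1.1143, 0.8857, 0.5143).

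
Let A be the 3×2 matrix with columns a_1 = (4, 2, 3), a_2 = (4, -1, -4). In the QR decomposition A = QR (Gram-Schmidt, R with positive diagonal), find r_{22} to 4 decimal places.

a_1 = (4, 2, 3); ‖a_1‖ = 5.3852, so q_1 = (0.7428, 0.3714, 0.5571).
q_1·a_2 = 0.7428·4 + 0.3714·(-1) + 0.5571·(-4) = 0.3714.
u_2 = a_2 − 0.3714·q_1 = (3.7241, -1.1379, -4.2069).
r_{22} = ‖u_2‖ = 5.7325.

r_{22} = 5.7325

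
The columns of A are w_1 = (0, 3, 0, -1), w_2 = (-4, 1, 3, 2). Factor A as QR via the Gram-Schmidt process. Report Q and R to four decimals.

e_1 = w_1/‖w_1‖ = (0, 3, 0, -1)/3.1623 = (0.0000, 0.9487, 0.0000, -0.3162).
r_{12} = e_1·w_2 = 0.3162.
u_2 = w_2 − 0.3162·e_1 = (-4.0000, 0.7000, 3.0000, 2.1000).
‖u_2‖ = 5.4681, so e_2 = (-0.7315, 0.1280, 0.5486, 0.3840).

Q = [[0.0000, -0.7315], [0.9487, 0.1280], [0.0000, 0.5486], [-0.3162, 0.3840]], R = [[3.1623, 0.3162], [0.0000, 5.4681]]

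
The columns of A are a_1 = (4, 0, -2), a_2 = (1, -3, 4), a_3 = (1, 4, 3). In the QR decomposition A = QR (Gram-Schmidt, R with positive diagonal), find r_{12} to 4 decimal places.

r_{12} = -0.8944

a_1 = (4, 0, -2); ‖a_1‖ = 4.4721, so q_1 = (0.8944, 0.0000, -0.4472).
r_{12} = q_1·a_2 = -0.8944.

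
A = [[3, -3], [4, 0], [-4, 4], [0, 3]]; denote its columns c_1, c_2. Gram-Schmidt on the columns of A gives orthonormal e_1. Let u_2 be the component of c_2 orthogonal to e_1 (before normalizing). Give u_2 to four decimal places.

e_1 = c_1/‖c_1‖ = (3, 4, -4, 0)/6.4031 = (0.4685, 0.6247, -0.6247, 0.0000).
r_{12} = e_1·c_2 = -3.9043.
u_2 = c_2 + 3.9043·e_1 = (-1.1707, 2.4390, 1.5610, 3.0000).

u_2 = (-1.1707, 2.4390, 1.5610, 3.0000)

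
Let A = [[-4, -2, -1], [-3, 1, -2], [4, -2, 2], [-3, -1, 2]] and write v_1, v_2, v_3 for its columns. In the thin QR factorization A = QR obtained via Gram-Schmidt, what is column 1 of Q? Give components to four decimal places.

v_1 = (-4, -3, 4, -3); ‖v_1‖ = 7.0711, so e_1 = (-0.5657, -0.4243, 0.5657, -0.4243).

e_1 = (-0.5657, -0.4243, 0.5657, -0.4243)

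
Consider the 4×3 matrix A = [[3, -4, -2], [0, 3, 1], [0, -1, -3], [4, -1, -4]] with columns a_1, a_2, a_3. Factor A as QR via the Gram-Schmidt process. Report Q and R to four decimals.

q_1 = a_1/‖a_1‖ = (3, 0, 0, 4)/5.0000 = (0.6000, 0.0000, 0.0000, 0.8000).
r_{12} = q_1·a_2 = -3.2000.
u_2 = a_2 + 3.2000·q_1 = (-2.0800, 3.0000, -1.0000, 1.5600).
‖u_2‖ = 4.0939, so q_2 = (-0.5081, 0.7328, -0.2443, 0.3811).
r_{13} = q_1·a_3 = -4.4000; r_{23} = q_2·a_3 = 0.9575.
u_3 = a_3 + 4.4000·q_1 − 0.9575·q_2 = (1.1265, 0.2983, -2.7661, -0.8449).
‖u_3‖ = 3.1182, so q_3 = (0.3613, 0.0957, -0.8871, -0.2709).

Q = [[0.6000, -0.5081, 0.3613], [0.0000, 0.7328, 0.0957], [0.0000, -0.2443, -0.8871], [0.8000, 0.3811, -0.2709]], R = [[5.0000, -3.2000, -4.4000], [0.0000, 4.0939, 0.9575], [0.0000, 0.0000, 3.1182]]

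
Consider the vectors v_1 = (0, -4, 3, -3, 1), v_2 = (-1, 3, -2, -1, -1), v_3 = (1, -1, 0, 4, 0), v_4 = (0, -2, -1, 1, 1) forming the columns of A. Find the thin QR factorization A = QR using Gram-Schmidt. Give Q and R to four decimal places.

Q = [[0.0000, -0.3393, -0.4716, -0.1147], [-0.6761, 0.3975, -0.4716, -0.3695], [0.5071, -0.2133, -0.2176, -0.7390], [-0.5071, -0.8047, 0.1814, -0.0637], [0.1690, -0.1842, -0.6892, 0.5479]], R = [[5.9161, -2.7045, -1.3522, 0.5071], [0.0000, 2.9472, -3.9554, -1.5705], [0.0000, 0.0000, 0.7255, 0.6529], [0.0000, 0.0000, 0.0000, 1.9621]]

v_1 = (0, -4, 3, -3, 1); ‖v_1‖ = 5.9161, so q_1 = (0.0000, -0.6761, 0.5071, -0.5071, 0.1690).
q_1·v_2 = 0.0000·(-1) + (-0.6761)·3 + 0.5071·(-2) + (-0.5071)·(-1) + 0.1690·(-1) = -2.7045.
u_2 = v_2 + 2.7045·q_1 = (-1.0000, 1.1714, -0.6286, -2.3714, -0.5429).
‖u_2‖ = 2.9472, so q_2 = (-0.3393, 0.3975, -0.2133, -0.8047, -0.1842).
q_1·v_3 = 0.0000·1 + (-0.6761)·(-1) + 0.5071·0 + (-0.5071)·4 + 0.1690·0 = -1.3522; q_2·v_3 = (-0.3393)·1 + 0.3975·(-1) + (-0.2133)·0 + (-0.8047)·4 + (-0.1842)·0 = -3.9554.
u_3 = v_3 + 1.3522·q_1 + 3.9554·q_2 = (-0.3421, -0.3421, -0.1579, 0.1316, -0.5000).
‖u_3‖ = 0.7255, so q_3 = (-0.4716, -0.4716, -0.2176, 0.1814, -0.6892).
q_1·v_4 = 0.0000·0 + (-0.6761)·(-2) + 0.5071·(-1) + (-0.5071)·1 + 0.1690·1 = 0.5071; q_2·v_4 = (-0.3393)·0 + 0.3975·(-2) + (-0.2133)·(-1) + (-0.8047)·1 + (-0.1842)·1 = -1.5705; q_3·v_4 = (-0.4716)·0 + (-0.4716)·(-2) + (-0.2176)·(-1) + 0.1814·1 + (-0.6892)·1 = 0.6529.
u_4 = v_4 − 0.5071·q_1 + 1.5705·q_2 − 0.6529·q_3 = (-0.2250, -0.7250, -1.4500, -0.1250, 1.0750).
‖u_4‖ = 1.9621, so q_4 = (-0.1147, -0.3695, -0.7390, -0.0637, 0.5479).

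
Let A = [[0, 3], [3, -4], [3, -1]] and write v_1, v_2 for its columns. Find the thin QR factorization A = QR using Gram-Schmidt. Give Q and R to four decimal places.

v_1 = (0, 3, 3); ‖v_1‖ = 4.2426, so e_1 = (0.0000, 0.7071, 0.7071).
e_1·v_2 = 0.0000·3 + 0.7071·(-4) + 0.7071·(-1) = -3.5355.
u_2 = v_2 + 3.5355·e_1 = (3.0000, -1.5000, 1.5000).
‖u_2‖ = 3.6742, so e_2 = (0.8165, -0.4082, 0.4082).

Q = [[0.0000, 0.8165], [0.7071, -0.4082], [0.7071, 0.4082]], R = [[4.2426, -3.5355], [0.0000, 3.6742]]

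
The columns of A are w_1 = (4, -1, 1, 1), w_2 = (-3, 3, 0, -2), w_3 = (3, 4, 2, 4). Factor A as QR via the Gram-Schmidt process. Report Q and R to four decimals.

Q = [[0.9177, 0.2222, -0.1148], [-0.2294, 0.8080, 0.4682], [0.2294, 0.3434, 0.0529], [0.2294, -0.4242, 0.8745]], R = [[4.3589, -3.9001, 3.2118], [0.0000, 2.6057, 2.8884], [0.0000, 0.0000, 5.1324]]

w_1 = (4, -1, 1, 1); ‖w_1‖ = 4.3589, so q_1 = (0.9177, -0.2294, 0.2294, 0.2294).
q_1·w_2 = 0.9177·(-3) + (-0.2294)·3 + 0.2294·0 + 0.2294·(-2) = -3.9001.
u_2 = w_2 + 3.9001·q_1 = (0.5789, 2.1053, 0.8947, -1.1053).
‖u_2‖ = 2.6057, so q_2 = (0.2222, 0.8080, 0.3434, -0.4242).
q_1·w_3 = 0.9177·3 + (-0.2294)·4 + 0.2294·2 + 0.2294·4 = 3.2118; q_2·w_3 = 0.2222·3 + 0.8080·4 + 0.3434·2 + (-0.4242)·4 = 2.8884.
u_3 = w_3 − 3.2118·q_1 − 2.8884·q_2 = (-0.5891, 2.4031, 0.2713, 4.4884).
‖u_3‖ = 5.1324, so q_3 = (-0.1148, 0.4682, 0.0529, 0.8745).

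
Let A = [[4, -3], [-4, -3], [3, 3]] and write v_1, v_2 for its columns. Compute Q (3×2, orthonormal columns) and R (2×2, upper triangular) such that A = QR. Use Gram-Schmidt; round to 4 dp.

v_1 = (4, -4, 3); ‖v_1‖ = 6.4031, so q_1 = (0.6247, -0.6247, 0.4685).
q_1·v_2 = 0.6247·(-3) + (-0.6247)·(-3) + 0.4685·3 = 1.4056.
u_2 = v_2 − 1.4056·q_1 = (-3.8780, -2.1220, 2.3415).
‖u_2‖ = 5.0024, so q_2 = (-0.7752, -0.4242, 0.4681).

Q = [[0.6247, -0.7752], [-0.6247, -0.4242], [0.4685, 0.4681]], R = [[6.4031, 1.4056], [0.0000, 5.0024]]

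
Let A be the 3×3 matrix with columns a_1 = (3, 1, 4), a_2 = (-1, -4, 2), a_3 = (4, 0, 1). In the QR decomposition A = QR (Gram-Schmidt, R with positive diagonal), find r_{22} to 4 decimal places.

a_1 = (3, 1, 4); ‖a_1‖ = 5.0990, so e_1 = (0.5883, 0.1961, 0.7845).
e_1·a_2 = 0.5883·(-1) + 0.1961·(-4) + 0.7845·2 = 0.1961.
u_2 = a_2 − 0.1961·e_1 = (-1.1154, -4.0385, 1.8462).
r_{22} = ‖u_2‖ = 4.5784.

r_{22} = 4.5784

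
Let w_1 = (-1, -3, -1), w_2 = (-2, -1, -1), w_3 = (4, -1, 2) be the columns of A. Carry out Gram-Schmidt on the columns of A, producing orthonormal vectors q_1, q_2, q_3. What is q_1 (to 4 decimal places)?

q_1 = (-0.3015, -0.9045, -0.3015)

w_1 = (-1, -3, -1); ‖w_1‖ = 3.3166, so q_1 = (-0.3015, -0.9045, -0.3015).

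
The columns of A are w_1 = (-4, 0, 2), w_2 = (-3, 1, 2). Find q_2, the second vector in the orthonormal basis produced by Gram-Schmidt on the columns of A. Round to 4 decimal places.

w_1 = (-4, 0, 2); ‖w_1‖ = 4.4721, so q_1 = (-0.8944, 0.0000, 0.4472).
q_1·w_2 = (-0.8944)·(-3) + 0.0000·1 + 0.4472·2 = 3.5777.
u_2 = w_2 − 3.5777·q_1 = (0.2000, 1.0000, 0.4000).
‖u_2‖ = 1.0954, so q_2 = (0.1826, 0.9129, 0.3651).

q_2 = (0.1826, 0.9129, 0.3651)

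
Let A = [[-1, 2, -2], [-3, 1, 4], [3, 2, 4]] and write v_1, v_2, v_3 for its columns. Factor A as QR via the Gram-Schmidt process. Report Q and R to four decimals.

Q = [[-0.2294, 0.6862, -0.6903], [-0.6882, 0.3871, 0.6136], [0.6882, 0.6158, 0.3835]], R = [[4.3589, 0.2294, 0.4588], [0.0000, 2.9912, 2.6393], [0.0000, 0.0000, 5.3688]]

v_1 = (-1, -3, 3); ‖v_1‖ = 4.3589, so e_1 = (-0.2294, -0.6882, 0.6882).
e_1·v_2 = (-0.2294)·2 + (-0.6882)·1 + 0.6882·2 = 0.2294.
u_2 = v_2 − 0.2294·e_1 = (2.0526, 1.1579, 1.8421).
‖u_2‖ = 2.9912, so e_2 = (0.6862, 0.3871, 0.6158).
e_1·v_3 = (-0.2294)·(-2) + (-0.6882)·4 + 0.6882·4 = 0.4588; e_2·v_3 = 0.6862·(-2) + 0.3871·4 + 0.6158·4 = 2.6393.
u_3 = v_3 − 0.4588·e_1 − 2.6393·e_2 = (-3.7059, 3.2941, 2.0588).
‖u_3‖ = 5.3688, so e_3 = (-0.6903, 0.6136, 0.3835).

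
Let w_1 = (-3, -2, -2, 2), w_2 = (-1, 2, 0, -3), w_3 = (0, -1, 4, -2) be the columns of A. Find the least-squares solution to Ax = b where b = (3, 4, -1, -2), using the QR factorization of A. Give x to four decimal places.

x = (-1.1471, 0.4470, -0.8219)

w_1 = (-3, -2, -2, 2); ‖w_1‖ = 4.5826, so q_1 = (-0.6547, -0.4364, -0.4364, 0.4364).
q_1·w_2 = (-0.6547)·(-1) + (-0.4364)·2 + (-0.4364)·0 + 0.4364·(-3) = -1.5275.
u_2 = w_2 + 1.5275·q_1 = (-2.0000, 1.3333, -0.6667, -2.3333).
‖u_2‖ = 3.4157, so q_2 = (-0.5855, 0.3904, -0.1952, -0.6831).
q_1·w_3 = (-0.6547)·0 + (-0.4364)·(-1) + (-0.4364)·4 + 0.4364·(-2) = -2.1822; q_2·w_3 = (-0.5855)·0 + 0.3904·(-1) + (-0.1952)·4 + (-0.6831)·(-2) = 0.1952.
u_3 = w_3 + 2.1822·q_1 − 0.1952·q_2 = (-1.3143, -2.0286, 3.0857, -0.9143).
‖u_3‖ = 4.0249, so q_3 = (-0.3265, -0.5040, 0.7667, -0.2272).
Qᵀb = (-4.1461, 1.3663, -3.3080).
Back-substitute: x_3 = -3.3080/4.0249 = -0.8219.
x_2 = (1.3663 − 0.1952·(-0.8219))/3.4157 = 0.4470.
x_1 = (-4.1461 + 1.5275·0.4470 + 2.1822·(-0.8219))/4.5826 = -1.1471.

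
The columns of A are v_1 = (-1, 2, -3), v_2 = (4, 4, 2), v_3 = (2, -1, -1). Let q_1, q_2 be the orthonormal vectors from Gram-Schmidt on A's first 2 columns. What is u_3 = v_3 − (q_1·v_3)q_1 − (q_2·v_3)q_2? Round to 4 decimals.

u_3 = (1.7280, -1.0800, -1.2960)

v_1 = (-1, 2, -3); ‖v_1‖ = 3.7417, so q_1 = (-0.2673, 0.5345, -0.8018).
q_1·v_2 = (-0.2673)·4 + 0.5345·4 + (-0.8018)·2 = -0.5345.
u_2 = v_2 + 0.5345·q_1 = (3.8571, 4.2857, 1.5714).
‖u_2‖ = 5.9761, so q_2 = (0.6454, 0.7171, 0.2630).
q_1·v_3 = (-0.2673)·2 + 0.5345·(-1) + (-0.8018)·(-1) = -0.2673; q_2·v_3 = 0.6454·2 + 0.7171·(-1) + 0.2630·(-1) = 0.3108.
u_3 = v_3 + 0.2673·q_1 − 0.3108·q_2 = (1.7280, -1.0800, -1.2960).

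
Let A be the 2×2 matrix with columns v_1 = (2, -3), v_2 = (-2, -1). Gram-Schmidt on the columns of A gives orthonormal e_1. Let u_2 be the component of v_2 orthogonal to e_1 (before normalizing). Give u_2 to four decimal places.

u_2 = (-1.8462, -1.2308)

e_1 = v_1/‖v_1‖ = (2, -3)/3.6056 = (0.5547, -0.8321).
r_{12} = e_1·v_2 = -0.2774.
u_2 = v_2 + 0.2774·e_1 = (-1.8462, -1.2308).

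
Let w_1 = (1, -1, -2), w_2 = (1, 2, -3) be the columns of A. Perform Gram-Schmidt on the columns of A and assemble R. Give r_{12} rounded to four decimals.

r_{12} = 2.0412

e_1 = w_1/‖w_1‖ = (1, -1, -2)/2.4495 = (0.4082, -0.4082, -0.8165).
r_{12} = e_1·w_2 = 2.0412.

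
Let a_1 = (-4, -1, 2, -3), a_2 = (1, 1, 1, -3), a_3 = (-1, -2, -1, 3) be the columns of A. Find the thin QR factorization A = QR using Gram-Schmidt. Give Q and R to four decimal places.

Q = [[-0.7303, 0.5477, 0.3651], [-0.1826, 0.3651, -0.9129], [0.3651, 0.1826, 0.0000], [-0.5477, -0.7303, -0.1826]], R = [[5.4772, 1.0954, -0.9129], [0.0000, 3.2863, -3.6515], [0.0000, 0.0000, 0.9129]]

a_1 = (-4, -1, 2, -3); ‖a_1‖ = 5.4772, so q_1 = (-0.7303, -0.1826, 0.3651, -0.5477).
q_1·a_2 = (-0.7303)·1 + (-0.1826)·1 + 0.3651·1 + (-0.5477)·(-3) = 1.0954.
u_2 = a_2 − 1.0954·q_1 = (1.8000, 1.2000, 0.6000, -2.4000).
‖u_2‖ = 3.2863, so q_2 = (0.5477, 0.3651, 0.1826, -0.7303).
q_1·a_3 = (-0.7303)·(-1) + (-0.1826)·(-2) + 0.3651·(-1) + (-0.5477)·3 = -0.9129; q_2·a_3 = 0.5477·(-1) + 0.3651·(-2) + 0.1826·(-1) + (-0.7303)·3 = -3.6515.
u_3 = a_3 + 0.9129·q_1 + 3.6515·q_2 = (0.3333, -0.8333, 0.0000, -0.1667).
‖u_3‖ = 0.9129, so q_3 = (0.3651, -0.9129, 0.0000, -0.1826).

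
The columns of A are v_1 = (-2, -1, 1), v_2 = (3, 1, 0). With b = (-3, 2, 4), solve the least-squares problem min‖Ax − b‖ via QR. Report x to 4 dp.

x = (2.8182, 1.2727)

v_1 = (-2, -1, 1); ‖v_1‖ = 2.4495, so q_1 = (-0.8165, -0.4082, 0.4082).
q_1·v_2 = (-0.8165)·3 + (-0.4082)·1 + 0.4082·0 = -2.8577.
u_2 = v_2 + 2.8577·q_1 = (0.6667, -0.1667, 1.1667).
‖u_2‖ = 1.3540, so q_2 = (0.4924, -0.1231, 0.8616).
Qᵀb = (3.2660, 1.7233).
Back-substitute: x_2 = 1.7233/1.3540 = 1.2727.
x_1 = (3.2660 + 2.8577·1.2727)/2.4495 = 2.8182.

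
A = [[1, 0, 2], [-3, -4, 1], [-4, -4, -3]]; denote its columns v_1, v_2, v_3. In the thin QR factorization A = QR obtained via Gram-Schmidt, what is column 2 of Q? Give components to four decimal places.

v_1 = (1, -3, -4); ‖v_1‖ = 5.0990, so q_1 = (0.1961, -0.5883, -0.7845).
q_1·v_2 = 0.1961·0 + (-0.5883)·(-4) + (-0.7845)·(-4) = 5.4913.
u_2 = v_2 − 5.4913·q_1 = (-1.0769, -0.7692, 0.3077).
‖u_2‖ = 1.3587, so q_2 = (-0.7926, -0.5661, 0.2265).

q_2 = (-0.7926, -0.5661, 0.2265)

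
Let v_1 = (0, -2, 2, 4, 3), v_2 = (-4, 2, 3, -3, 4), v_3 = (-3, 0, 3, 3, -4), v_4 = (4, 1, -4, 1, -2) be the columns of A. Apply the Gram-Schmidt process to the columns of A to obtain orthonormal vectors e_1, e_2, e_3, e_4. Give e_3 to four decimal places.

e_3 = (-0.5156, 0.0831, 0.4451, 0.3118, -0.6571)

e_1 = v_1/‖v_1‖ = (0, -2, 2, 4, 3)/5.7446 = (0.0000, -0.3482, 0.3482, 0.6963, 0.5222).
r_{12} = e_1·v_2 = 0.3482.
u_2 = v_2 − 0.3482·e_1 = (-4.0000, 2.1212, 2.8788, -3.2424, 3.8182).
‖u_2‖ = 7.3402, so e_2 = (-0.5449, 0.2890, 0.3922, -0.4417, 0.5202).
r_{13} = e_1·v_3 = 1.0445; r_{23} = e_2·v_3 = -0.5945.
u_3 = v_3 − 1.0445·e_1 + 0.5945·e_2 = (-3.3240, 0.5354, 2.8695, 2.0101, -4.2362).
‖u_3‖ = 6.4464, so e_3 = (-0.5156, 0.0831, 0.4451, 0.3118, -0.6571).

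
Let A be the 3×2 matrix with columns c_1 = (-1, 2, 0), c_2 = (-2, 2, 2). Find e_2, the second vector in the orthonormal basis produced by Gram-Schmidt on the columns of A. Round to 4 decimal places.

e_2 = (-0.3651, -0.1826, 0.9129)

c_1 = (-1, 2, 0); ‖c_1‖ = 2.2361, so e_1 = (-0.4472, 0.8944, 0.0000).
e_1·c_2 = (-0.4472)·(-2) + 0.8944·2 + 0.0000·2 = 2.6833.
u_2 = c_2 − 2.6833·e_1 = (-0.8000, -0.4000, 2.0000).
‖u_2‖ = 2.1909, so e_2 = (-0.3651, -0.1826, 0.9129).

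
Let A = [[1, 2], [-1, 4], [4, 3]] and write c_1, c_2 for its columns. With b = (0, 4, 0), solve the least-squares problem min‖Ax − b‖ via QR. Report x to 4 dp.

e_1 = c_1/‖c_1‖ = (1, -1, 4)/4.2426 = (0.2357, -0.2357, 0.9428).
r_{12} = e_1·c_2 = 2.3570.
u_2 = c_2 − 2.3570·e_1 = (1.4444, 4.5556, 0.7778).
‖u_2‖ = 4.8419, so e_2 = (0.2983, 0.9409, 0.1606).
Qᵀb = (-0.9428, 3.7634).
Back-substitute: x_2 = 3.7634/4.8419 = 0.7773.
x_1 = (-0.9428 − 2.3570·0.7773)/4.2426 = -0.6540.

x = (-0.6540, 0.7773)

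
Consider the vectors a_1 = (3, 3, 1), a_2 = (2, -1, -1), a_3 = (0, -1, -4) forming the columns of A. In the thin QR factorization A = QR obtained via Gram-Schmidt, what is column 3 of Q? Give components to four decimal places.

e_3 = (-0.1907, 0.4767, -0.8581)

e_1 = a_1/‖a_1‖ = (3, 3, 1)/4.3589 = (0.6882, 0.6882, 0.2294).
r_{12} = e_1·a_2 = 0.4588.
u_2 = a_2 − 0.4588·e_1 = (1.6842, -1.3158, -1.1053).
‖u_2‖ = 2.4061, so e_2 = (0.7000, -0.5468, -0.4594).
r_{13} = e_1·a_3 = -1.6059; r_{23} = e_2·a_3 = 2.3843.
u_3 = a_3 + 1.6059·e_1 − 2.3843·e_2 = (-0.5636, 1.4091, -2.5364).
‖u_3‖ = 2.9557, so e_3 = (-0.1907, 0.4767, -0.8581).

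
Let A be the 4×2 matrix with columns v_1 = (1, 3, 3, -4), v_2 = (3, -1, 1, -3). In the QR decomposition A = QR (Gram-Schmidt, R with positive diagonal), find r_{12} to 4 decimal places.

v_1 = (1, 3, 3, -4); ‖v_1‖ = 5.9161, so q_1 = (0.1690, 0.5071, 0.5071, -0.6761).
r_{12} = q_1·v_2 = 2.5355.

r_{12} = 2.5355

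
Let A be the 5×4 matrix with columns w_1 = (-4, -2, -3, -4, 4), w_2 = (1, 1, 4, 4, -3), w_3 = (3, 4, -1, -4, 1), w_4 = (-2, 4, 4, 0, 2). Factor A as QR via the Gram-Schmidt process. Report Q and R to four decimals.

Q = [[-0.5121, -0.6994, -0.0303, 0.0380], [-0.2561, -0.1763, 0.7260, 0.3608], [-0.3841, 0.6027, 0.4500, -0.2013], [-0.5121, 0.3412, -0.4851, 0.6087], [0.5121, 0.0057, 0.1850, 0.6762]], R = [[7.8102, -5.8897, 0.3841, -0.5121], [0.0000, 2.8830, -4.7651, 3.1161], [0.0000, 0.0000, 4.4884, 5.1344], [0.0000, 0.0000, 0.0000, 1.9146]]

w_1 = (-4, -2, -3, -4, 4); ‖w_1‖ = 7.8102, so q_1 = (-0.5121, -0.2561, -0.3841, -0.5121, 0.5121).
q_1·w_2 = (-0.5121)·1 + (-0.2561)·1 + (-0.3841)·4 + (-0.5121)·4 + 0.5121·(-3) = -5.8897.
u_2 = w_2 + 5.8897·q_1 = (-2.0164, -0.5082, 1.7377, 0.9836, 0.0164).
‖u_2‖ = 2.8830, so q_2 = (-0.6994, -0.1763, 0.6027, 0.3412, 0.0057).
q_1·w_3 = (-0.5121)·3 + (-0.2561)·4 + (-0.3841)·(-1) + (-0.5121)·(-4) + 0.5121·1 = 0.3841; q_2·w_3 = (-0.6994)·3 + (-0.1763)·4 + 0.6027·(-1) + 0.3412·(-4) + 0.0057·1 = -4.7651.
u_3 = w_3 − 0.3841·q_1 + 4.7651·q_2 = (-0.1361, 3.2584, 2.0197, -2.1775, 0.8304).
‖u_3‖ = 4.4884, so q_3 = (-0.0303, 0.7260, 0.4500, -0.4851, 0.1850).
q_1·w_4 = (-0.5121)·(-2) + (-0.2561)·4 + (-0.3841)·4 + (-0.5121)·0 + 0.5121·2 = -0.5121; q_2·w_4 = (-0.6994)·(-2) + (-0.1763)·4 + 0.6027·4 + 0.3412·0 + 0.0057·2 = 3.1161; q_3·w_4 = (-0.0303)·(-2) + 0.7260·4 + 0.4500·4 + (-0.4851)·0 + 0.1850·2 = 5.1344.
u_4 = w_4 + 0.5121·q_1 − 3.1161·q_2 − 5.1344·q_3 = (0.0728, 0.6908, -0.3854, 1.1655, 1.2947).
‖u_4‖ = 1.9146, so q_4 = (0.0380, 0.3608, -0.2013, 0.6087, 0.6762).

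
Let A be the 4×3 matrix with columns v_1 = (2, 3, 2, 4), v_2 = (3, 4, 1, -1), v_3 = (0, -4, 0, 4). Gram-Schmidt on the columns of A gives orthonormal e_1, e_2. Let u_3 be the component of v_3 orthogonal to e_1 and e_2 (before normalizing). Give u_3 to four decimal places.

v_1 = (2, 3, 2, 4); ‖v_1‖ = 5.7446, so e_1 = (0.3482, 0.5222, 0.3482, 0.6963).
e_1·v_2 = 0.3482·3 + 0.5222·4 + 0.3482·1 + 0.6963·(-1) = 2.7852.
u_2 = v_2 − 2.7852·e_1 = (2.0303, 2.5455, 0.0303, -2.9394).
‖u_2‖ = 4.3866, so e_2 = (0.4628, 0.5803, 0.0069, -0.6701).
e_1·v_3 = 0.3482·0 + 0.5222·(-4) + 0.3482·0 + 0.6963·4 = 0.6963; e_2·v_3 = 0.4628·0 + 0.5803·(-4) + 0.0069·0 + (-0.6701)·4 = -5.0014.
u_3 = v_3 − 0.6963·e_1 + 5.0014·e_2 = (2.0724, -1.4614, -0.2079, 0.1638).

u_3 = (2.0724, -1.4614, -0.2079, 0.1638)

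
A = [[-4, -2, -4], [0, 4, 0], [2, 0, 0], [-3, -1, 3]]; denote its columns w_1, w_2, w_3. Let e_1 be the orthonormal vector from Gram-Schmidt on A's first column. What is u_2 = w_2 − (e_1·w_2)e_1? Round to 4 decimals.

w_1 = (-4, 0, 2, -3); ‖w_1‖ = 5.3852, so e_1 = (-0.7428, 0.0000, 0.3714, -0.5571).
e_1·w_2 = (-0.7428)·(-2) + 0.0000·4 + 0.3714·0 + (-0.5571)·(-1) = 2.0426.
u_2 = w_2 − 2.0426·e_1 = (-0.4828, 4.0000, -0.7586, 0.1379).

u_2 = (-0.4828, 4.0000, -0.7586, 0.1379)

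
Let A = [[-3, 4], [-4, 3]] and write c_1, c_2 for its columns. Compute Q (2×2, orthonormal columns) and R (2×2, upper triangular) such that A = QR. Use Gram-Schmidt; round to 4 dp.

c_1 = (-3, -4); ‖c_1‖ = 5.0000, so e_1 = (-0.6000, -0.8000).
e_1·c_2 = (-0.6000)·4 + (-0.8000)·3 = -4.8000.
u_2 = c_2 + 4.8000·e_1 = (1.1200, -0.8400).
‖u_2‖ = 1.4000, so e_2 = (0.8000, -0.6000).

Q = [[-0.6000, 0.8000], [-0.8000, -0.6000]], R = [[5.0000, -4.8000], [0.0000, 1.4000]]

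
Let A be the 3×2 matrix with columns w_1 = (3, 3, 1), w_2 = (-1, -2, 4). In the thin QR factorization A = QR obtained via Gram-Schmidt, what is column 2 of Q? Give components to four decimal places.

q_1 = w_1/‖w_1‖ = (3, 3, 1)/4.3589 = (0.6882, 0.6882, 0.2294).
r_{12} = q_1·w_2 = -1.1471.
u_2 = w_2 + 1.1471·q_1 = (-0.2105, -1.2105, 4.2632).
‖u_2‖ = 4.4367, so q_2 = (-0.0475, -0.2728, 0.9609).

q_2 = (-0.0475, -0.2728, 0.9609)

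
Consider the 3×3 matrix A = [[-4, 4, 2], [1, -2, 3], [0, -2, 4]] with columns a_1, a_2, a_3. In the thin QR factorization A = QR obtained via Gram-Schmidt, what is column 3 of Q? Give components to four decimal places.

a_1 = (-4, 1, 0); ‖a_1‖ = 4.1231, so e_1 = (-0.9701, 0.2425, 0.0000).
e_1·a_2 = (-0.9701)·4 + 0.2425·(-2) + 0.0000·(-2) = -4.3656.
u_2 = a_2 + 4.3656·e_1 = (-0.2353, -0.9412, -2.0000).
‖u_2‖ = 2.2229, so e_2 = (-0.1059, -0.4234, -0.8997).
e_1·a_3 = (-0.9701)·2 + 0.2425·3 + 0.0000·4 = -1.2127; e_2·a_3 = (-0.1059)·2 + (-0.4234)·3 + (-0.8997)·4 = -5.0809.
u_3 = a_3 + 1.2127·e_1 + 5.0809·e_2 = (0.2857, 1.1429, -0.5714).
‖u_3‖ = 1.3093, so e_3 = (0.2182, 0.8729, -0.4364).

e_3 = (0.2182, 0.8729, -0.4364)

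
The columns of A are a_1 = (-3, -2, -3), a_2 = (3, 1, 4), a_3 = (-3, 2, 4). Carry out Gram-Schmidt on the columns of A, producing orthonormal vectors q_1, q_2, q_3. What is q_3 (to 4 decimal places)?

q_1 = a_1/‖a_1‖ = (-3, -2, -3)/4.6904 = (-0.6396, -0.4264, -0.6396).
r_{12} = q_1·a_2 = -4.9036.
u_2 = a_2 + 4.9036·q_1 = (-0.1364, -1.0909, 0.8636).
‖u_2‖ = 1.3981, so q_2 = (-0.0975, -0.7803, 0.6177).
r_{13} = q_1·a_3 = -1.4924; r_{23} = q_2·a_3 = 1.2030.
u_3 = a_3 + 1.4924·q_1 − 1.2030·q_2 = (-3.8372, 2.3023, 2.3023).
‖u_3‖ = 5.0325, so q_3 = (-0.7625, 0.4575, 0.4575).

q_3 = (-0.7625, 0.4575, 0.4575)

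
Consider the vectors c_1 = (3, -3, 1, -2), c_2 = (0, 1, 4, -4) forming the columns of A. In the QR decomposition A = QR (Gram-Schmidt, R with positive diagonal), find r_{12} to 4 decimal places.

r_{12} = 1.8766

c_1 = (3, -3, 1, -2); ‖c_1‖ = 4.7958, so e_1 = (0.6255, -0.6255, 0.2085, -0.4170).
r_{12} = e_1·c_2 = 1.8766.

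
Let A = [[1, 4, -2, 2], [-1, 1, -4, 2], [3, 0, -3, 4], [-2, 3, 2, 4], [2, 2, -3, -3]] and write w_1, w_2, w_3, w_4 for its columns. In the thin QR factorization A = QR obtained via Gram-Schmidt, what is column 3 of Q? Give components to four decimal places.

w_1 = (1, -1, 3, -2, 2); ‖w_1‖ = 4.3589, so q_1 = (0.2294, -0.2294, 0.6882, -0.4588, 0.4588).
q_1·w_2 = 0.2294·4 + (-0.2294)·1 + 0.6882·0 + (-0.4588)·3 + 0.4588·2 = 0.2294.
u_2 = w_2 − 0.2294·q_1 = (3.9474, 1.0526, -0.1579, 3.1053, 1.8947).
‖u_2‖ = 5.4724, so q_2 = (0.7213, 0.1924, -0.0289, 0.5674, 0.3462).
q_1·w_3 = 0.2294·(-2) + (-0.2294)·(-4) + 0.6882·(-3) + (-0.4588)·2 + 0.4588·(-3) = -3.9001; q_2·w_3 = 0.7213·(-2) + 0.1924·(-4) + (-0.0289)·(-3) + 0.5674·2 + 0.3462·(-3) = -2.0293.
u_3 = w_3 + 3.9001·q_1 + 2.0293·q_2 = (0.3585, -4.5044, -0.3743, 1.3620, -0.5079).
‖u_3‖ = 4.7614, so q_3 = (0.0753, -0.9460, -0.0786, 0.2861, -0.1067).

q_3 = (0.0753, -0.9460, -0.0786, 0.2861, -0.1067)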